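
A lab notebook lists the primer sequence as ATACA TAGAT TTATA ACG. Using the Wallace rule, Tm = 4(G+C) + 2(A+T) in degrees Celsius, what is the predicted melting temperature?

Scanning the sequence gives A=8, G=2, C=2, T=6.
So N_AT = 14 and N_GC = 4.
Tm = 2×14 + 4×4 = 44°C

44°C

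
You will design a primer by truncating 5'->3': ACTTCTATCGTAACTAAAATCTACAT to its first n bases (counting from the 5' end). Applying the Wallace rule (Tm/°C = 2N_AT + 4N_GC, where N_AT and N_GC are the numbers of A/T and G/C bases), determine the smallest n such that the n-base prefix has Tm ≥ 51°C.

First 20 bases: ACTTCTATCGTAACTAAAAT → Tm = 50°C (< 51°C)
First 21 bases: ACTTCTATCGTAACTAAAATC → Tm = 54°C (≥ 51°C)
Each additional base adds 2°C (A/T) or 4°C (G/C), so Tm is non-decreasing in n; n = 21 is the first length to reach 51°C.

n = 21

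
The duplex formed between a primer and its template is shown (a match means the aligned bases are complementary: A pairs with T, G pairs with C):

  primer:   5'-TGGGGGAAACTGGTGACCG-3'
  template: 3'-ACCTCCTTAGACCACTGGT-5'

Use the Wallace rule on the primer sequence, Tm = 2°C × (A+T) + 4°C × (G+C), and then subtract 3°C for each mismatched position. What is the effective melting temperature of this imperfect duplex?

Primer base counts: A=4, T=3, G=9, C=3 → A+T=7, G+C=12
Perfect-match Tm = 2(7) + 4(12) = 14 + 48 = 62°C
Mismatches (positions where the bases are not complementary): 3 (at positions 4, 9, 19)
Effective Tm = 62 − 3×3 = 62 − 9 = 53°C

53°C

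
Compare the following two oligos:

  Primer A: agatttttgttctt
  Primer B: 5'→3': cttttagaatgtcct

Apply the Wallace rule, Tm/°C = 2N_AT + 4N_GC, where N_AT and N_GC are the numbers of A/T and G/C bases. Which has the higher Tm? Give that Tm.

Primer A: A+T=11, G+C=3 → Tm = 2(11)+4(3) = 34°C
Primer B: A+T=10, G+C=5 → Tm = 2(10)+4(5) = 40°C
34°C vs 40°C → primer B is higher.

Primer B, 40°C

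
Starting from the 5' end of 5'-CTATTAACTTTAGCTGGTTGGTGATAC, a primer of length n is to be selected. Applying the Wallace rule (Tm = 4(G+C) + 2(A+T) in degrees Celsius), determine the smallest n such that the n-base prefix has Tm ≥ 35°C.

n = 14

First 13 bases: CTATTAACTTTAG → Tm = 32°C (< 35°C)
First 14 bases: CTATTAACTTTAGC → Tm = 36°C (≥ 35°C)
Since every base adds ≥2°C, Tm only increases with n, so the threshold is first crossed at n = 14.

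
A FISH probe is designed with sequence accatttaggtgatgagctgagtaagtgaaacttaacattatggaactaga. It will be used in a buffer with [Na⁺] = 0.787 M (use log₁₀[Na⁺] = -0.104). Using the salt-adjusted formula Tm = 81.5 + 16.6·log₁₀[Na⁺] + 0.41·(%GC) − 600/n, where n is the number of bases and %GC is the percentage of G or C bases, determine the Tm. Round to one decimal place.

82.5°C

Length n = 51. C=6, T=14, A=19, G=12
G+C = 18, so %GC = 18/51 × 100 = 35.294%
Salt term: 16.6 × (-0.104) = -1.726
GC term: 0.41 × 35.294 = 14.471; length term: −600/51 = −11.765
Tm = 81.5 + (-1.726) + 14.471 − 11.765 = 82.48 → 82.5°C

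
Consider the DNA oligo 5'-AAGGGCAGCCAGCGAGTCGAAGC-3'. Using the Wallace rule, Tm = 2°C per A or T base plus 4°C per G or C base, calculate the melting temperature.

76°C

Counting bases: C=6, G=9, T=1, A=7
So N_AT = 8 and N_GC = 15.
Tm = 2×8 + 4×15 = 76°C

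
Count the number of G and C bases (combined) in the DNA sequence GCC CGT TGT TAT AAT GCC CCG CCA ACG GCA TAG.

C=11, G=8, A=7, T=7
Total G or C: 8 + 11 = 19

19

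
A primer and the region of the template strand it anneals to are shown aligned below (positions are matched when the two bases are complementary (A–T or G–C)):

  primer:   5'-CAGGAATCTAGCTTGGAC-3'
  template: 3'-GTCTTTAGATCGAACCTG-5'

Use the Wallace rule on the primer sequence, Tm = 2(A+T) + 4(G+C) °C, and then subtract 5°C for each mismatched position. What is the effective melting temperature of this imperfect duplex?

Primer base counts: A=5, T=4, G=5, C=4 → A+T=9, G+C=9
Perfect-match Tm = 2(9) + 4(9) = 18 + 36 = 54°C
Mismatches (positions where the bases are not complementary): 1 (at position 4)
Effective Tm = 54 − 1×5 = 54 − 5 = 49°C

49°C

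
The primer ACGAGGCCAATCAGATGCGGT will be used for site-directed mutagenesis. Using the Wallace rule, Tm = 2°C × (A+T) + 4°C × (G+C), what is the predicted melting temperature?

Counting bases: G=7, T=3, C=5, A=6
So N_AT = 9 and N_GC = 12.
Tm = 4·12 + 2·9 = 48 + 18 = 66°C

66°C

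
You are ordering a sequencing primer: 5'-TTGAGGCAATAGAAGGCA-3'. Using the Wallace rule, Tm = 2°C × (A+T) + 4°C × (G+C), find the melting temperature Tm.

Counting bases: G=6, T=3, A=7, C=2
A+T = 10, G+C = 8
Tm = 2×10 + 4×8 = 52°C

52°C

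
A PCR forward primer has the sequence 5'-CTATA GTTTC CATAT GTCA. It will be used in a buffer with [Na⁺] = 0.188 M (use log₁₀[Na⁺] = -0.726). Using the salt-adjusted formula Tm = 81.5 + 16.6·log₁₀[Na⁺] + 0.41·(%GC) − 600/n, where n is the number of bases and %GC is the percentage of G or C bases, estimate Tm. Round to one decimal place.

Length n = 19. Base counts: C=4, T=8, A=5, G=2
G+C = 6, so %GC = 6/19 × 100 = 31.579%
Salt term: 16.6 × (-0.726) = -12.052
GC term: 0.41 × 31.579 = 12.947; length term: −600/19 = −31.579
Tm = 81.5 + (-12.052) + 12.947 − 31.579 = 50.816 → 50.8°C

50.8°C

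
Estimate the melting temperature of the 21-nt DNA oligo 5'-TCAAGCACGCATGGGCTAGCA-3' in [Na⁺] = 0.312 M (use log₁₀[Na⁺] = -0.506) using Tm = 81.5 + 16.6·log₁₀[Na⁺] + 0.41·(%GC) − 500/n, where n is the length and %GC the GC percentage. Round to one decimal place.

72.7°C

Length n = 21. Base counts: T=3, A=6, G=6, C=6
G+C = 12, so %GC = 12/21 × 100 = 57.143%
Salt term: 16.6 × (-0.506) = -8.4
GC term: 0.41 × 57.143 = 23.429; length term: −500/21 = −23.81
Tm = 81.5 + (-8.4) + 23.429 − 23.81 = 72.719 → 72.7°C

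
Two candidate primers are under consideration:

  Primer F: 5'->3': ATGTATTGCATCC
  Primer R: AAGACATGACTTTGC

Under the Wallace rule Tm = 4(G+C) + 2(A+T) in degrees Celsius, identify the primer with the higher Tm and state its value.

Primer F: A+T=8, G+C=5 → Tm = 2(8)+4(5) = 36°C
Primer R: A+T=9, G+C=6 → Tm = 2(9)+4(6) = 42°C
36°C vs 42°C → primer R is higher.

Primer R, 42°C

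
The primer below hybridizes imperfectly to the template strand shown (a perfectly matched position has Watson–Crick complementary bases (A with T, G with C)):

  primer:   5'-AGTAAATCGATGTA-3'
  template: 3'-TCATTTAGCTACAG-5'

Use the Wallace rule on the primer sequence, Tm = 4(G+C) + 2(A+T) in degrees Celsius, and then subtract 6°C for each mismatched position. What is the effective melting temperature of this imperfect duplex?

30°C

Primer base counts: A=6, T=4, G=3, C=1 → A+T=10, G+C=4
Perfect-match Tm = 2(10) + 4(4) = 20 + 16 = 36°C
Mismatches (positions where the bases are not complementary): 1 (at position 14)
Effective Tm = 36 − 1×6 = 36 − 6 = 30°C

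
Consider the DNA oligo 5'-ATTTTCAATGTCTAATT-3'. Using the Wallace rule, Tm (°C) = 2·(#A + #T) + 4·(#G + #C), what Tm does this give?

40°C

Scanning the sequence gives C=2, T=9, G=1, A=5.
So N_AT = 14 and N_GC = 3.
Tm = 4·3 + 2·14 = 12 + 28 = 40°C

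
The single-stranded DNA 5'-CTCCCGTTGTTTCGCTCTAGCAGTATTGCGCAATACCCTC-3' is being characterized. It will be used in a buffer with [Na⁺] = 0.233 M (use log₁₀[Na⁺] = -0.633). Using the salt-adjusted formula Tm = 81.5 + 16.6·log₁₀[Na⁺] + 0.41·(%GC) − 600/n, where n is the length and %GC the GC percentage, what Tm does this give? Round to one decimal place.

Length n = 40. A=6, G=7, C=14, T=13
G+C = 21, so %GC = 21/40 × 100 = 52.5%
Salt term: 16.6 × (-0.633) = -10.508
GC term: 0.41 × 52.5 = 21.525; length term: −600/40 = −15
Tm = 81.5 + (-10.508) + 21.525 − 15 = 77.517 → 77.5°C

77.5°C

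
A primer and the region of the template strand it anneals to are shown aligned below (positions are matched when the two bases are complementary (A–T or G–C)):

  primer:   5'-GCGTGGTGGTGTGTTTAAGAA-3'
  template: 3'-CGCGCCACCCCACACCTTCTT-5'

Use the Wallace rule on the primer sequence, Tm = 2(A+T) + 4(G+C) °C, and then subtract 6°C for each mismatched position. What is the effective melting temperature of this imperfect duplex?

Primer base counts: A=4, T=7, G=9, C=1 → A+T=11, G+C=10
Perfect-match Tm = 2(11) + 4(10) = 22 + 40 = 62°C
Mismatches (positions where the bases are not complementary): 4 (at positions 4, 10, 15, 16)
Effective Tm = 62 − 4×6 = 62 − 24 = 38°C

38°C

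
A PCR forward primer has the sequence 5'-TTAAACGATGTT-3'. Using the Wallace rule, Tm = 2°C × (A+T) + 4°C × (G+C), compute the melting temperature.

Scanning the sequence gives T=5, A=4, G=2, C=1.
AT pairs contribute 9, GC pairs contribute 3.
Tm = 2(9) + 4(3) = 18 + 12 = 30°C

30°C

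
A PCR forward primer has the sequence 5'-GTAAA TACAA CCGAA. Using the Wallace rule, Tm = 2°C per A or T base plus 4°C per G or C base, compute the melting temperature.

40°C

Counting bases: T=2, G=2, C=3, A=8
A+T = 10, G+C = 5
Tm = 4·5 + 2·10 = 20 + 20 = 40°C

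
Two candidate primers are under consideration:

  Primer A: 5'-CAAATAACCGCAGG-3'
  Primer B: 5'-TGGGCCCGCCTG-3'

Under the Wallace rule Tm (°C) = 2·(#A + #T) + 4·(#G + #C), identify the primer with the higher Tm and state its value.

Primer B, 44°C

Primer A: A+T=7, G+C=7 → Tm = 2(7)+4(7) = 42°C
Primer B: A+T=2, G+C=10 → Tm = 2(2)+4(10) = 44°C
42°C vs 44°C → primer B is higher.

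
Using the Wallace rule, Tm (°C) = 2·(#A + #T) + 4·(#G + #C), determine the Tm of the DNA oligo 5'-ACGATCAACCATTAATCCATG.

Scanning the sequence gives G=2, A=8, C=6, T=5.
AT pairs contribute 13, GC pairs contribute 8.
Tm = 4·8 + 2·13 = 32 + 26 = 58°C

58°C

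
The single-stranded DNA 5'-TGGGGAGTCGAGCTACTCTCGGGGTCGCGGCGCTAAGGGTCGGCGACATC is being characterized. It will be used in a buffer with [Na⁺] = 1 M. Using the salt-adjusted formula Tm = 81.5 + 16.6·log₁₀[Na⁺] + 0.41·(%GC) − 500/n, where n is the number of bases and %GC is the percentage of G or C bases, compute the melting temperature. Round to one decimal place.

Length n = 50. Counting bases: G=21, A=7, C=13, T=9
G+C = 34, so %GC = 34/50 × 100 = 68%
Salt term: 16.6 × (0) = 0
GC term: 0.41 × 68 = 27.88; length term: −500/50 = −10
Tm = 81.5 + (0) + 27.88 − 10 = 99.38 → 99.4°C

99.4°C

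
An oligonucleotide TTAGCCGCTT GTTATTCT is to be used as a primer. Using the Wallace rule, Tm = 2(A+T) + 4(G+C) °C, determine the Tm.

Counting bases: T=9, A=2, G=3, C=4
So N_AT = 11 and N_GC = 7.
Tm = 2×11 + 4×7 = 50°C

50°C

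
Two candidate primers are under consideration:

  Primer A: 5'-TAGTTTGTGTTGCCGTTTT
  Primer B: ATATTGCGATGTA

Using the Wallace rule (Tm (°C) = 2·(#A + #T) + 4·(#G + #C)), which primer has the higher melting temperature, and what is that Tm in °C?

Primer A, 52°C

Primer A: A+T=12, G+C=7 → Tm = 2(12)+4(7) = 52°C
Primer B: A+T=9, G+C=4 → Tm = 2(9)+4(4) = 34°C
52°C vs 34°C → primer A is higher.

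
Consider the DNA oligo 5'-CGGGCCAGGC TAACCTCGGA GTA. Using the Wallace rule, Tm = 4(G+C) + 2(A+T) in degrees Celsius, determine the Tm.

Base counts: C=7, T=3, A=5, G=8
AT pairs contribute 8, GC pairs contribute 15.
Tm = 4·15 + 2·8 = 60 + 16 = 76°C

76°C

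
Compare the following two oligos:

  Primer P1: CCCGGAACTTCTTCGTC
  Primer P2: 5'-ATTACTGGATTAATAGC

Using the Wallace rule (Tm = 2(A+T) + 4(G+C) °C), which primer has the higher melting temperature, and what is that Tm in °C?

Primer P1: A+T=7, G+C=10 → Tm = 2(7)+4(10) = 54°C
Primer P2: A+T=12, G+C=5 → Tm = 2(12)+4(5) = 44°C
54°C vs 44°C → primer P1 is higher.

Primer P1, 54°C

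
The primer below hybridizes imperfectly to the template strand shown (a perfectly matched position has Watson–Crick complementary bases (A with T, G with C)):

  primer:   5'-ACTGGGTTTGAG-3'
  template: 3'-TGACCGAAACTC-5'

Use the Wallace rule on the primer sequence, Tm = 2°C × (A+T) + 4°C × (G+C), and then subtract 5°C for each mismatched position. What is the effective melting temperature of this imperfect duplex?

31°C

Primer base counts: A=2, T=4, G=5, C=1 → A+T=6, G+C=6
Perfect-match Tm = 2(6) + 4(6) = 12 + 24 = 36°C
Mismatches (positions where the bases are not complementary): 1 (at position 6)
Effective Tm = 36 − 1×5 = 36 − 5 = 31°C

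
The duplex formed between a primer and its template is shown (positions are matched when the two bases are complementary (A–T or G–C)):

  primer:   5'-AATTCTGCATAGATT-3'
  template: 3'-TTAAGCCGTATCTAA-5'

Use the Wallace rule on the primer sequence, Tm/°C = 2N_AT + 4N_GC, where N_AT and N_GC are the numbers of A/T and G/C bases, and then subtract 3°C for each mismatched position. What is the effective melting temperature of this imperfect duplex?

Primer base counts: A=5, T=6, G=2, C=2 → A+T=11, G+C=4
Perfect-match Tm = 2(11) + 4(4) = 22 + 16 = 38°C
Mismatches (positions where the bases are not complementary): 1 (at position 6)
Effective Tm = 38 − 1×3 = 38 − 3 = 35°C

35°C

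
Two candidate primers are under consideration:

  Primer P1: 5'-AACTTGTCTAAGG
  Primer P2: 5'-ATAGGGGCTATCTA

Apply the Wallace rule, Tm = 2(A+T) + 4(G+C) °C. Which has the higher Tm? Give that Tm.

Primer P1: A+T=8, G+C=5 → Tm = 2(8)+4(5) = 36°C
Primer P2: A+T=8, G+C=6 → Tm = 2(8)+4(6) = 40°C
36°C vs 40°C → primer P2 is higher.

Primer P2, 40°C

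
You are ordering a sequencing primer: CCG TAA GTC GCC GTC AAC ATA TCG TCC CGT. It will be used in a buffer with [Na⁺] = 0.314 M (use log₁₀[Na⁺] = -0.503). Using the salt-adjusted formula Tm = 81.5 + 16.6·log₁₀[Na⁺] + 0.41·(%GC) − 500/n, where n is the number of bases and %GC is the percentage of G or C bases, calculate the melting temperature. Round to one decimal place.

79.7°C

Length n = 30. T=7, C=11, G=6, A=6
G+C = 17, so %GC = 17/30 × 100 = 56.667%
Salt term: 16.6 × (-0.503) = -8.35
GC term: 0.41 × 56.667 = 23.233; length term: −500/30 = −16.667
Tm = 81.5 + (-8.35) + 23.233 − 16.667 = 79.716 → 79.7°C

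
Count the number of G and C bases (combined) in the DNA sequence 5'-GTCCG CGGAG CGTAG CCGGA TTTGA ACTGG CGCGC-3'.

Scanning the sequence gives G=14, A=5, T=6, C=10.
G+C = 14 + 10 = 24

24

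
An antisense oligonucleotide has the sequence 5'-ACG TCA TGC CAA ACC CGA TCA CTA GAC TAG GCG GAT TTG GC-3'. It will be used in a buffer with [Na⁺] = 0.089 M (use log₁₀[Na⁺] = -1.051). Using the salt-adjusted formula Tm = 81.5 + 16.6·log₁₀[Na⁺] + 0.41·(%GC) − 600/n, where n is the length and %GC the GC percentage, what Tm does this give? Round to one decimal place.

71.4°C

Length n = 41. Base counts: C=12, A=11, G=10, T=8
G+C = 22, so %GC = 22/41 × 100 = 53.659%
Salt term: 16.6 × (-1.051) = -17.447
GC term: 0.41 × 53.659 = 22; length term: −600/41 = −14.634
Tm = 81.5 + (-17.447) + 22 − 14.634 = 71.419 → 71.4°C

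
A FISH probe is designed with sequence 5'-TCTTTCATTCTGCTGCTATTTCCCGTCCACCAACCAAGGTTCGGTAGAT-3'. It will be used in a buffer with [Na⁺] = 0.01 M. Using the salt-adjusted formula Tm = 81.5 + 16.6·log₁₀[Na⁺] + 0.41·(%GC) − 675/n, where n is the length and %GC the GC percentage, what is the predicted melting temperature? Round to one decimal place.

Length n = 49. Scanning the sequence gives A=9, G=8, C=15, T=17.
G+C = 23, so %GC = 23/49 × 100 = 46.939%
Salt term: 16.6 × (-2) = -33.2
GC term: 0.41 × 46.939 = 19.245; length term: −675/49 = −13.776
Tm = 81.5 + (-33.2) + 19.245 − 13.776 = 53.769 → 53.8°C

53.8°C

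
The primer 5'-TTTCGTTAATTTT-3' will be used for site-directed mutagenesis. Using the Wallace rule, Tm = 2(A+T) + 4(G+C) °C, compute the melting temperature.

Counting bases: T=9, C=1, A=2, G=1
So N_AT = 11 and N_GC = 2.
Tm = 4·2 + 2·11 = 8 + 22 = 30°C

30°C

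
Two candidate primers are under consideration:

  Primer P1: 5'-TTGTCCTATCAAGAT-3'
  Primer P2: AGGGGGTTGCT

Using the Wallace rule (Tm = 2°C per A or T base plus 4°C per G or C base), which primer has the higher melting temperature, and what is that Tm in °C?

Primer P1: A+T=10, G+C=5 → Tm = 2(10)+4(5) = 40°C
Primer P2: A+T=4, G+C=7 → Tm = 2(4)+4(7) = 36°C
40°C vs 36°C → primer P1 is higher.

Primer P1, 40°C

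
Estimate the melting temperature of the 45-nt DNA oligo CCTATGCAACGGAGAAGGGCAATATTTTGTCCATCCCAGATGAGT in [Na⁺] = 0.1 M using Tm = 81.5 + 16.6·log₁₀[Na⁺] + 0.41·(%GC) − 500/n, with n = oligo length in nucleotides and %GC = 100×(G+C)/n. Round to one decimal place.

Length n = 45. Counting bases: C=10, T=11, A=13, G=11
G+C = 21, so %GC = 21/45 × 100 = 46.667%
Salt term: 16.6 × (-1) = -16.6
GC term: 0.41 × 46.667 = 19.133; length term: −500/45 = −11.111
Tm = 81.5 + (-16.6) + 19.133 − 11.111 = 72.922 → 72.9°C

72.9°C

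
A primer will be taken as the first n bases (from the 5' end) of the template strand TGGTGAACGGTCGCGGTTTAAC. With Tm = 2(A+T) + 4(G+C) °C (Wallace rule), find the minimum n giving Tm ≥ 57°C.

n = 18

First 17 bases: TGGTGAACGGTCGCGGT → Tm = 56°C (< 57°C)
First 18 bases: TGGTGAACGGTCGCGGTT → Tm = 58°C (≥ 57°C)
Each additional base adds 2°C (A/T) or 4°C (G/C), so Tm is non-decreasing in n; n = 18 is the first length to reach 57°C.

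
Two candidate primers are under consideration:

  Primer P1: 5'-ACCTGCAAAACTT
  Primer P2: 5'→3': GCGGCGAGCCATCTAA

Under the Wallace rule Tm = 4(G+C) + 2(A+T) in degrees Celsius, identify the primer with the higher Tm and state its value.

Primer P2, 52°C

Primer P1: A+T=8, G+C=5 → Tm = 2(8)+4(5) = 36°C
Primer P2: A+T=6, G+C=10 → Tm = 2(6)+4(10) = 52°C
36°C vs 52°C → primer P2 is higher.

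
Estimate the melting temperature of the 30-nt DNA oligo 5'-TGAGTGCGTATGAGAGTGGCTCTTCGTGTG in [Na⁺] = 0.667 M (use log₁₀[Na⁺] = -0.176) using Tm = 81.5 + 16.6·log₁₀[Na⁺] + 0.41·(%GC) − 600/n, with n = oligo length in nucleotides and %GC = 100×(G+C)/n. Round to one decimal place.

80.4°C

Length n = 30. C=4, G=12, T=10, A=4
G+C = 16, so %GC = 16/30 × 100 = 53.333%
Salt term: 16.6 × (-0.176) = -2.922
GC term: 0.41 × 53.333 = 21.867; length term: −600/30 = −20
Tm = 81.5 + (-2.922) + 21.867 − 20 = 80.445 → 80.4°C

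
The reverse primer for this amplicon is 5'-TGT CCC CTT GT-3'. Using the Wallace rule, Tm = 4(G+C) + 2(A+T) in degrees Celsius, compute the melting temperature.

34°C

Base counts: T=5, C=4, G=2, A=0
AT pairs contribute 5, GC pairs contribute 6.
Tm = 4·6 + 2·5 = 24 + 10 = 34°C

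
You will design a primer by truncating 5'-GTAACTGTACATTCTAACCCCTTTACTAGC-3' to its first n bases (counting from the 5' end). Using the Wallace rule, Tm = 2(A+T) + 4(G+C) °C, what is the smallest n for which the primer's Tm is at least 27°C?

n = 10

First 9 bases: GTAACTGTA → Tm = 24°C (< 27°C)
First 10 bases: GTAACTGTAC → Tm = 28°C (≥ 27°C)
Since every base adds ≥2°C, Tm only increases with n, so the threshold is first crossed at n = 10.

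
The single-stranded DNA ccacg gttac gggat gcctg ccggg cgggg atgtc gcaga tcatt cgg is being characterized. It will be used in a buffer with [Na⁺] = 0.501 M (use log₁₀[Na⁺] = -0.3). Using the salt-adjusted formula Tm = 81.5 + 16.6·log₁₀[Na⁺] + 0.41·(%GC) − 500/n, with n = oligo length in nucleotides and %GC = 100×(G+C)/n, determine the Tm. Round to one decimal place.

Length n = 48. Base counts: A=7, G=19, C=13, T=9
G+C = 32, so %GC = 32/48 × 100 = 66.667%
Salt term: 16.6 × (-0.3) = -4.98
GC term: 0.41 × 66.667 = 27.333; length term: −500/48 = −10.417
Tm = 81.5 + (-4.98) + 27.333 − 10.417 = 93.436 → 93.4°C

93.4°C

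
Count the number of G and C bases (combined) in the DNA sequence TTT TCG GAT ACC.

5

Scanning the sequence gives T=5, C=3, A=2, G=2.
G+C = 2 + 3 = 5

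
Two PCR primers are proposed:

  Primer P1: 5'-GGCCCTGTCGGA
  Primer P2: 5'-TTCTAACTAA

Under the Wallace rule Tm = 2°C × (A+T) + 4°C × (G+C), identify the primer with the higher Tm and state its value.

Primer P1, 42°C

Primer P1: A+T=3, G+C=9 → Tm = 2(3)+4(9) = 42°C
Primer P2: A+T=8, G+C=2 → Tm = 2(8)+4(2) = 24°C
42°C vs 24°C → primer P1 is higher.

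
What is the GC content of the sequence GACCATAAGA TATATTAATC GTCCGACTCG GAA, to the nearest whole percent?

Scanning the sequence gives C=7, G=6, A=12, T=8.
G+C = 6 + 7 = 13 out of 33 bases
%GC = 13/33 × 100 = 39.39% ≈ 39%

39%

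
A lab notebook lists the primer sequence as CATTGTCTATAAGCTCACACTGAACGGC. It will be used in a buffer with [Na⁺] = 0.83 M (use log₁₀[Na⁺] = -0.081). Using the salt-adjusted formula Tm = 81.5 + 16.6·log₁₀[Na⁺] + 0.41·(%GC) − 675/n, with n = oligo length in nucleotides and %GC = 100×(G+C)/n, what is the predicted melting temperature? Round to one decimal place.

Length n = 28. Base counts: A=8, T=7, C=8, G=5
G+C = 13, so %GC = 13/28 × 100 = 46.429%
Salt term: 16.6 × (-0.081) = -1.345
GC term: 0.41 × 46.429 = 19.036; length term: −675/28 = −24.107
Tm = 81.5 + (-1.345) + 19.036 − 24.107 = 75.084 → 75.1°C

75.1°C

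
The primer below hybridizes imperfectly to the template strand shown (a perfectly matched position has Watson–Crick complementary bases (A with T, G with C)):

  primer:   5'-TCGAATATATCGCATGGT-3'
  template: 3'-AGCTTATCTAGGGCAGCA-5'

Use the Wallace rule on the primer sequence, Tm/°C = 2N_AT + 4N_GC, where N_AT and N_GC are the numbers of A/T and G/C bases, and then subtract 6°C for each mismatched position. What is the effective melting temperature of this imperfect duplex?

Primer base counts: A=5, T=6, G=4, C=3 → A+T=11, G+C=7
Perfect-match Tm = 2(11) + 4(7) = 22 + 28 = 50°C
Mismatches (positions where the bases are not complementary): 4 (at positions 8, 12, 14, 16)
Effective Tm = 50 − 4×6 = 50 − 24 = 26°C

26°C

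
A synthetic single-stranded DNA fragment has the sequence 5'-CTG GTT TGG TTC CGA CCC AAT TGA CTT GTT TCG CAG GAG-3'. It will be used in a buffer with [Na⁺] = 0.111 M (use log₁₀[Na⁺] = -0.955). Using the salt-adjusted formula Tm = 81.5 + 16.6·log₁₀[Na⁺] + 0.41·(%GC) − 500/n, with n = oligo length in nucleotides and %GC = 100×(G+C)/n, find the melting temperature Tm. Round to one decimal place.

Length n = 39. G=11, A=6, T=13, C=9
G+C = 20, so %GC = 20/39 × 100 = 51.282%
Salt term: 16.6 × (-0.955) = -15.853
GC term: 0.41 × 51.282 = 21.026; length term: −500/39 = −12.821
Tm = 81.5 + (-15.853) + 21.026 − 12.821 = 73.852 → 73.9°C

73.9°C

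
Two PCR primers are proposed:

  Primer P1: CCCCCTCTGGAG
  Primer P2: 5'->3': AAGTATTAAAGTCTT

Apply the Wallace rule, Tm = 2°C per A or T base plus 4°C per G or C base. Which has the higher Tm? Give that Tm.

Primer P1, 42°C

Primer P1: A+T=3, G+C=9 → Tm = 2(3)+4(9) = 42°C
Primer P2: A+T=12, G+C=3 → Tm = 2(12)+4(3) = 36°C
42°C vs 36°C → primer P1 is higher.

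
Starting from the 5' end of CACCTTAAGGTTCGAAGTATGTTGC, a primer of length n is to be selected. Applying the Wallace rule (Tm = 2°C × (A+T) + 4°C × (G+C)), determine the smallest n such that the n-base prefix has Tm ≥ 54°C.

First 18 bases: CACCTTAAGGTTCGAAGT → Tm = 52°C (< 54°C)
First 19 bases: CACCTTAAGGTTCGAAGTA → Tm = 54°C (≥ 54°C)
Each additional base adds 2°C (A/T) or 4°C (G/C), so Tm is non-decreasing in n; n = 19 is the first length to reach 54°C.

n = 19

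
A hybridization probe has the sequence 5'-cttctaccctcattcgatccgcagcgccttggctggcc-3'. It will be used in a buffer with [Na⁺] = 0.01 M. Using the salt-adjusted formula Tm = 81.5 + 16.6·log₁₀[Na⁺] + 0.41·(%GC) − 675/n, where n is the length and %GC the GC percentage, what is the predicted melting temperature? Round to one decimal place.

Length n = 38. Scanning the sequence gives C=16, G=8, A=4, T=10.
G+C = 24, so %GC = 24/38 × 100 = 63.158%
Salt term: 16.6 × (-2) = -33.2
GC term: 0.41 × 63.158 = 25.895; length term: −675/38 = −17.763
Tm = 81.5 + (-33.2) + 25.895 − 17.763 = 56.432 → 56.4°C

56.4°C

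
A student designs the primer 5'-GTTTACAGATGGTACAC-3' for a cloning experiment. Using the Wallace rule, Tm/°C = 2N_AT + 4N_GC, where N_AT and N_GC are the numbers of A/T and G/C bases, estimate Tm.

48°C

Counting bases: G=4, C=3, A=5, T=5
So N_AT = 10 and N_GC = 7.
Tm = 2×10 + 4×7 = 48°C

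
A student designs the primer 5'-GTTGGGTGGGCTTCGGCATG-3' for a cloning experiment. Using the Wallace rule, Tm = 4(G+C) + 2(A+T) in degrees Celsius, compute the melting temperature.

Base counts: G=10, A=1, C=3, T=6
AT pairs contribute 7, GC pairs contribute 13.
Tm = 2(7) + 4(13) = 14 + 52 = 66°C

66°C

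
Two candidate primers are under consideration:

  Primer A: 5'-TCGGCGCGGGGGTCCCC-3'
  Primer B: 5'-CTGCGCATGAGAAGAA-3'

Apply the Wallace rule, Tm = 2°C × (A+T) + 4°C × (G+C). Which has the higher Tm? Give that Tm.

Primer A: A+T=2, G+C=15 → Tm = 2(2)+4(15) = 64°C
Primer B: A+T=8, G+C=8 → Tm = 2(8)+4(8) = 48°C
64°C vs 48°C → primer A is higher.

Primer A, 64°C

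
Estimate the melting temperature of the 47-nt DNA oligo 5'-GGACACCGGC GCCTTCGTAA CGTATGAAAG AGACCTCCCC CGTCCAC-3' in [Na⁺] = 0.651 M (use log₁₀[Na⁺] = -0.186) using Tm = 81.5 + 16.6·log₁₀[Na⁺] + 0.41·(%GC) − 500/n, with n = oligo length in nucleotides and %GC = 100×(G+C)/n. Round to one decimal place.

93.1°C

Length n = 47. Base counts: T=7, C=18, G=11, A=11
G+C = 29, so %GC = 29/47 × 100 = 61.702%
Salt term: 16.6 × (-0.186) = -3.088
GC term: 0.41 × 61.702 = 25.298; length term: −500/47 = −10.638
Tm = 81.5 + (-3.088) + 25.298 − 10.638 = 93.072 → 93.1°C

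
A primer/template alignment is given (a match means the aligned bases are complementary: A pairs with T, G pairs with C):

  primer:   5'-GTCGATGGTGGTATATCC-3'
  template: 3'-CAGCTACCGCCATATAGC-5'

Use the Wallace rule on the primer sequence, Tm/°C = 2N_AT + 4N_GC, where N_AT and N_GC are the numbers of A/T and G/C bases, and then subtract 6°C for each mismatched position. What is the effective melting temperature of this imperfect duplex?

42°C

Primer base counts: A=3, T=6, G=6, C=3 → A+T=9, G+C=9
Perfect-match Tm = 2(9) + 4(9) = 18 + 36 = 54°C
Mismatches (positions where the bases are not complementary): 2 (at positions 9, 18)
Effective Tm = 54 − 2×6 = 54 − 12 = 42°C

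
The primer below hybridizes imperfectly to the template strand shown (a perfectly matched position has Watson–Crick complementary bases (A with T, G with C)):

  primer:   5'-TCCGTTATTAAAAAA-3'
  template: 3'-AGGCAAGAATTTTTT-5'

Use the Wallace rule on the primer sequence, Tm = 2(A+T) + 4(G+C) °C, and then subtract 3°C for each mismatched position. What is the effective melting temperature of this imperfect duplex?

33°C

Primer base counts: A=7, T=5, G=1, C=2 → A+T=12, G+C=3
Perfect-match Tm = 2(12) + 4(3) = 24 + 12 = 36°C
Mismatches (positions where the bases are not complementary): 1 (at position 7)
Effective Tm = 36 − 1×3 = 36 − 3 = 33°C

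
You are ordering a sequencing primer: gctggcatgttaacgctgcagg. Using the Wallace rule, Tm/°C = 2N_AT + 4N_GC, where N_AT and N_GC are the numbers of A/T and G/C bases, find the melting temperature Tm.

G=8, T=5, A=4, C=5
A+T = 9, G+C = 13
Tm = 2(9) + 4(13) = 18 + 52 = 70°C

70°C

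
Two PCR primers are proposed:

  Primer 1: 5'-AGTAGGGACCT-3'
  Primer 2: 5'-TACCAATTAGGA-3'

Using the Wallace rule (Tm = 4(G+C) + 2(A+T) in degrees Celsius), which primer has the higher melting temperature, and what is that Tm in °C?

Primer 1, 34°C

Primer 1: A+T=5, G+C=6 → Tm = 2(5)+4(6) = 34°C
Primer 2: A+T=8, G+C=4 → Tm = 2(8)+4(4) = 32°C
34°C vs 32°C → primer 1 is higher.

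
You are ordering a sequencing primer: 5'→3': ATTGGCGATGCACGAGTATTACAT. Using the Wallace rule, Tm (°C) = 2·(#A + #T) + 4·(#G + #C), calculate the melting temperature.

Scanning the sequence gives C=4, T=7, G=6, A=7.
A+T = 14, G+C = 10
Tm = 2×14 + 4×10 = 68°C

68°C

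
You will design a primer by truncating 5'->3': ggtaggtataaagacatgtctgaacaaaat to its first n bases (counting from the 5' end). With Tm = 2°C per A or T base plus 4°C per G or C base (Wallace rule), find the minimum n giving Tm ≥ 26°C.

n = 9

First 8 bases: GGTAGGTA → Tm = 24°C (< 26°C)
First 9 bases: GGTAGGTAT → Tm = 26°C (≥ 26°C)
Each additional base adds 2°C (A/T) or 4°C (G/C), so Tm is non-decreasing in n; n = 9 is the first length to reach 26°C.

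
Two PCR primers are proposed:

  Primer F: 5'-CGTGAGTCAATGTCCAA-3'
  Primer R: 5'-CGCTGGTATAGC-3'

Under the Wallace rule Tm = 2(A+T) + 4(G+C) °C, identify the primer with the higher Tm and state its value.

Primer F: A+T=9, G+C=8 → Tm = 2(9)+4(8) = 50°C
Primer R: A+T=5, G+C=7 → Tm = 2(5)+4(7) = 38°C
50°C vs 38°C → primer F is higher.

Primer F, 50°C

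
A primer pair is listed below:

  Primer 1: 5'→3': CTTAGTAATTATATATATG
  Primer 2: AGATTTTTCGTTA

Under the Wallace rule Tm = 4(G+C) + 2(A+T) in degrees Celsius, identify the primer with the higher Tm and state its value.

Primer 1: A+T=16, G+C=3 → Tm = 2(16)+4(3) = 44°C
Primer 2: A+T=10, G+C=3 → Tm = 2(10)+4(3) = 32°C
44°C vs 32°C → primer 1 is higher.

Primer 1, 44°C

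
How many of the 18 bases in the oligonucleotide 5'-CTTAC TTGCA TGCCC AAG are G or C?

Counting bases: T=5, A=4, G=3, C=6
G+C = 3 + 6 = 9

9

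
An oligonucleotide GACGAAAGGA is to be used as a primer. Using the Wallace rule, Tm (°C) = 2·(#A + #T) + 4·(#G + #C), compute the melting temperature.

G=4, C=1, A=5, T=0
A+T = 5, G+C = 5
Tm = 2(5) + 4(5) = 10 + 20 = 30°C

30°C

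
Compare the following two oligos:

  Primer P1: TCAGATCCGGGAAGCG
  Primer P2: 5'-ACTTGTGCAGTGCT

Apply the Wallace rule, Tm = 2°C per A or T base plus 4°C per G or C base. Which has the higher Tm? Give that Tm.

Primer P1: A+T=6, G+C=10 → Tm = 2(6)+4(10) = 52°C
Primer P2: A+T=7, G+C=7 → Tm = 2(7)+4(7) = 42°C
52°C vs 42°C → primer P1 is higher.

Primer P1, 52°C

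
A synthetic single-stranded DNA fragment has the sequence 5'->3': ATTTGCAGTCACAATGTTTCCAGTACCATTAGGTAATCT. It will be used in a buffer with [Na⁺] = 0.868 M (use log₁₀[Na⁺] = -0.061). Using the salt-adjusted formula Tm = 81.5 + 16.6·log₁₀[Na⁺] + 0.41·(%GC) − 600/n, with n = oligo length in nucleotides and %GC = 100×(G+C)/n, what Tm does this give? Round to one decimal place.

79.8°C

Length n = 39. Base counts: G=6, T=14, A=11, C=8
G+C = 14, so %GC = 14/39 × 100 = 35.897%
Salt term: 16.6 × (-0.061) = -1.013
GC term: 0.41 × 35.897 = 14.718; length term: −600/39 = −15.385
Tm = 81.5 + (-1.013) + 14.718 − 15.385 = 79.82 → 79.8°C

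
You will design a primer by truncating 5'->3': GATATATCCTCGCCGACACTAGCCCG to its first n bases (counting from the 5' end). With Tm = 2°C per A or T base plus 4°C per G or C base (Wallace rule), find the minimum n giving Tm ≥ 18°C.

n = 8

First 7 bases: GATATAT → Tm = 16°C (< 18°C)
First 8 bases: GATATATC → Tm = 20°C (≥ 18°C)
Each additional base adds 2°C (A/T) or 4°C (G/C), so Tm is non-decreasing in n; n = 8 is the first length to reach 18°C.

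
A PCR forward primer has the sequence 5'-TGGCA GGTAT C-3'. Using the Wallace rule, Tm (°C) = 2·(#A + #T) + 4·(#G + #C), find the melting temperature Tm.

34°C

Counting bases: C=2, G=4, A=2, T=3
So N_AT = 5 and N_GC = 6.
Tm = 2×5 + 4×6 = 34°C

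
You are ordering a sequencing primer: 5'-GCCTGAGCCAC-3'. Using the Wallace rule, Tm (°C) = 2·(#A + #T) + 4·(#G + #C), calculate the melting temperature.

38°C

Base counts: G=3, A=2, C=5, T=1
A+T = 3, G+C = 8
Tm = 2(3) + 4(8) = 6 + 32 = 38°C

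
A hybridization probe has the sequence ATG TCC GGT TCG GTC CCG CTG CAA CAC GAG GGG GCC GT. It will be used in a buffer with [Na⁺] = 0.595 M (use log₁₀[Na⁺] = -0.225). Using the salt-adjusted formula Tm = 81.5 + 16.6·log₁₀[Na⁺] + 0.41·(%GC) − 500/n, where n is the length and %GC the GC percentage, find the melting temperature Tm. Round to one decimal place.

Length n = 38. Counting bases: T=7, C=12, A=5, G=14
G+C = 26, so %GC = 26/38 × 100 = 68.421%
Salt term: 16.6 × (-0.225) = -3.735
GC term: 0.41 × 68.421 = 28.053; length term: −500/38 = −13.158
Tm = 81.5 + (-3.735) + 28.053 − 13.158 = 92.66 → 92.7°C

92.7°C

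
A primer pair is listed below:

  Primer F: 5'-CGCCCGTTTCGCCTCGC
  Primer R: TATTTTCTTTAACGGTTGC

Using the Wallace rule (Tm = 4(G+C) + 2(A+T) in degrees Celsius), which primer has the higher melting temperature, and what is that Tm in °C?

Primer F, 60°C

Primer F: A+T=4, G+C=13 → Tm = 2(4)+4(13) = 60°C
Primer R: A+T=13, G+C=6 → Tm = 2(13)+4(6) = 50°C
60°C vs 50°C → primer F is higher.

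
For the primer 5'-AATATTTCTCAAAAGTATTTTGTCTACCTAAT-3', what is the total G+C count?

7

G=2, C=5, A=11, T=14
Total G or C: 2 + 5 = 7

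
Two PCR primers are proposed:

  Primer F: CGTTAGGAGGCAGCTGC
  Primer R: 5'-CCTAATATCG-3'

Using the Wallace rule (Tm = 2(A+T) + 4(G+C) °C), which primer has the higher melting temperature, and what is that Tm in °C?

Primer F: A+T=6, G+C=11 → Tm = 2(6)+4(11) = 56°C
Primer R: A+T=6, G+C=4 → Tm = 2(6)+4(4) = 28°C
56°C vs 28°C → primer F is higher.

Primer F, 56°C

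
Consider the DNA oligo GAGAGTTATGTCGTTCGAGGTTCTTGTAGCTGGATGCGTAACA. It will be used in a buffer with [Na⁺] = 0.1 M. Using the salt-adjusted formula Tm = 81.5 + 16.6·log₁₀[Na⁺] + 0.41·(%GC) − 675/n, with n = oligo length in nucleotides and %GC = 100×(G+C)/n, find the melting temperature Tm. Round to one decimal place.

68.3°C

Length n = 43. A=9, G=14, T=14, C=6
G+C = 20, so %GC = 20/43 × 100 = 46.512%
Salt term: 16.6 × (-1) = -16.6
GC term: 0.41 × 46.512 = 19.07; length term: −675/43 = −15.698
Tm = 81.5 + (-16.6) + 19.07 − 15.698 = 68.272 → 68.3°C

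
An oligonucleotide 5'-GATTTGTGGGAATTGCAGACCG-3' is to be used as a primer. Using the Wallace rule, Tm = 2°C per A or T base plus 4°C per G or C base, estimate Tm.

Scanning the sequence gives A=5, C=3, G=8, T=6.
So N_AT = 11 and N_GC = 11.
Tm = 2×11 + 4×11 = 66°C

66°C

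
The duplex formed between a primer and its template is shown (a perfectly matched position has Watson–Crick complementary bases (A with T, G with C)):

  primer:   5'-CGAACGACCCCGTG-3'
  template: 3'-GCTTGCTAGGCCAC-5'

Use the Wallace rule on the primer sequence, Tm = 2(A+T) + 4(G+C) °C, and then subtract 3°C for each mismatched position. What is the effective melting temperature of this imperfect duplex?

42°C

Primer base counts: A=3, T=1, G=4, C=6 → A+T=4, G+C=10
Perfect-match Tm = 2(4) + 4(10) = 8 + 40 = 48°C
Mismatches (positions where the bases are not complementary): 2 (at positions 8, 11)
Effective Tm = 48 − 2×3 = 48 − 6 = 42°C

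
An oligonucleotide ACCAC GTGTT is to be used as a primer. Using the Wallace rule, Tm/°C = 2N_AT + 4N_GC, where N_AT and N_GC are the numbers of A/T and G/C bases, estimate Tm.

30°C

Scanning the sequence gives C=3, G=2, A=2, T=3.
A+T = 5, G+C = 5
Tm = 2(5) + 4(5) = 10 + 20 = 30°C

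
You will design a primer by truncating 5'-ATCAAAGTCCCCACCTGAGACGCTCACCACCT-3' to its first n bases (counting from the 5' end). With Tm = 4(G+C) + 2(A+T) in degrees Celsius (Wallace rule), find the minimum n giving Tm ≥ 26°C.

n = 10

First 9 bases: ATCAAAGTC → Tm = 24°C (< 26°C)
First 10 bases: ATCAAAGTCC → Tm = 28°C (≥ 26°C)
Since every base adds ≥2°C, Tm only increases with n, so the threshold is first crossed at n = 10.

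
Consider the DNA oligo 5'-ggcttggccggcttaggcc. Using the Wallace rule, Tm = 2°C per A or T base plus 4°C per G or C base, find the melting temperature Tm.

66°C

G=8, A=1, C=6, T=4
So N_AT = 5 and N_GC = 14.
Tm = 2(5) + 4(14) = 10 + 56 = 66°C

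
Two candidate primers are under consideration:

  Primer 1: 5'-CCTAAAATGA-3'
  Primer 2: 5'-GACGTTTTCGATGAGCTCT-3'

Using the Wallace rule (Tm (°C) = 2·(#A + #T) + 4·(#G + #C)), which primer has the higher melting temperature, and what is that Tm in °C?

Primer 2, 56°C

Primer 1: A+T=7, G+C=3 → Tm = 2(7)+4(3) = 26°C
Primer 2: A+T=10, G+C=9 → Tm = 2(10)+4(9) = 56°C
26°C vs 56°C → primer 2 is higher.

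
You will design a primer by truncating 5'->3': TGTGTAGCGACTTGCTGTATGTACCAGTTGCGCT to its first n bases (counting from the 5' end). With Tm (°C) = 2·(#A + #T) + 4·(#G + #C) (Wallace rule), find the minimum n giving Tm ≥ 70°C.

n = 24

First 23 bases: TGTGTAGCGACTTGCTGTATGTA → Tm = 66°C (< 70°C)
First 24 bases: TGTGTAGCGACTTGCTGTATGTAC → Tm = 70°C (≥ 70°C)
Each additional base adds 2°C (A/T) or 4°C (G/C), so Tm is non-decreasing in n; n = 24 is the first length to reach 70°C.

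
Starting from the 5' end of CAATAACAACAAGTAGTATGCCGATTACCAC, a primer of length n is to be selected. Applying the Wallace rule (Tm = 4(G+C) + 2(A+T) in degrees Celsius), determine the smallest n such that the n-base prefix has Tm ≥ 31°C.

n = 13

First 12 bases: CAATAACAACAA → Tm = 30°C (< 31°C)
First 13 bases: CAATAACAACAAG → Tm = 34°C (≥ 31°C)
Since every base adds ≥2°C, Tm only increases with n, so the threshold is first crossed at n = 13.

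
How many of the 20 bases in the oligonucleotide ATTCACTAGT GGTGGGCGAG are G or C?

Base counts: T=5, A=4, C=3, G=8
G+C = 8 + 3 = 11

11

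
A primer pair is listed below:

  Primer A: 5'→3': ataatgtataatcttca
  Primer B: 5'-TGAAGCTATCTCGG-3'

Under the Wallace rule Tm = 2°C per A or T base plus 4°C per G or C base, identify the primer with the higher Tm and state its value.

Primer B, 42°C

Primer A: A+T=14, G+C=3 → Tm = 2(14)+4(3) = 40°C
Primer B: A+T=7, G+C=7 → Tm = 2(7)+4(7) = 42°C
40°C vs 42°C → primer B is higher.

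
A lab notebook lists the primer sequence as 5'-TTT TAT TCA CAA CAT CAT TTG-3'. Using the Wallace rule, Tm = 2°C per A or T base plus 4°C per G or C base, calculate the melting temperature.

52°C

T=10, A=6, C=4, G=1
A+T = 16, G+C = 5
Tm = 4·5 + 2·16 = 20 + 32 = 52°C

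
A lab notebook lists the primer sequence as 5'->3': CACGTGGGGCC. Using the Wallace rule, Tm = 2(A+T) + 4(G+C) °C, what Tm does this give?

Scanning the sequence gives A=1, C=4, G=5, T=1.
AT pairs contribute 2, GC pairs contribute 9.
Tm = 2×2 + 4×9 = 40°C

40°C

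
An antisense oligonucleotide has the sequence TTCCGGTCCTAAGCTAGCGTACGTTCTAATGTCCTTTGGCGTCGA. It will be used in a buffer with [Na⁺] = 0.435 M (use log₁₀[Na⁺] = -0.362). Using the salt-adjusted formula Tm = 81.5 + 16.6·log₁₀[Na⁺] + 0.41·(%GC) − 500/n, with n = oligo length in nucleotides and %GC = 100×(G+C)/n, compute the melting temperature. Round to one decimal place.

Length n = 45. Scanning the sequence gives C=12, G=11, T=15, A=7.
G+C = 23, so %GC = 23/45 × 100 = 51.111%
Salt term: 16.6 × (-0.362) = -6.009
GC term: 0.41 × 51.111 = 20.956; length term: −500/45 = −11.111
Tm = 81.5 + (-6.009) + 20.956 − 11.111 = 85.336 → 85.3°C

85.3°C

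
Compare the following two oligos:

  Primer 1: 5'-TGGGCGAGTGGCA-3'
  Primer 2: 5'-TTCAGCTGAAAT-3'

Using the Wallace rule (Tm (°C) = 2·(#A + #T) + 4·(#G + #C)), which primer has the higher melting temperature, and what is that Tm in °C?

Primer 1, 44°C

Primer 1: A+T=4, G+C=9 → Tm = 2(4)+4(9) = 44°C
Primer 2: A+T=8, G+C=4 → Tm = 2(8)+4(4) = 32°C
44°C vs 32°C → primer 1 is higher.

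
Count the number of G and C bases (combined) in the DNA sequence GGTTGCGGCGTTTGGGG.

T=5, G=10, C=2, A=0
Total G or C: 10 + 2 = 12

12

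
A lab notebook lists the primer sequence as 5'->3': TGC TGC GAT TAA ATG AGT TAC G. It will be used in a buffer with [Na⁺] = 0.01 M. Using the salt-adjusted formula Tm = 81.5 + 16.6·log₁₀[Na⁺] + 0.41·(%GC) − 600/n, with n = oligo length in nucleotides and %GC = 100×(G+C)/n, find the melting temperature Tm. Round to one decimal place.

Length n = 22. Scanning the sequence gives G=6, A=6, T=7, C=3.
G+C = 9, so %GC = 9/22 × 100 = 40.909%
Salt term: 16.6 × (-2) = -33.2
GC term: 0.41 × 40.909 = 16.773; length term: −600/22 = −27.273
Tm = 81.5 + (-33.2) + 16.773 − 27.273 = 37.8 → 37.8°C

37.8°C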